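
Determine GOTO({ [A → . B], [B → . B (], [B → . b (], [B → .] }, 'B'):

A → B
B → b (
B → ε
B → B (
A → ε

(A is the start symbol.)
GOTO(I, 'B') = CLOSURE({ [A → αX.β] : [A → α.Xβ] ∈ I, X = 'B' })

Items with dot before 'B', with the dot advanced:
  [A → . B] → [A → B .]
  [B → . B (] → [B → B . (]
Closure adds nothing (no advanced item has the dot before a non-terminal).

GOTO = { [A → B .], [B → B . (] }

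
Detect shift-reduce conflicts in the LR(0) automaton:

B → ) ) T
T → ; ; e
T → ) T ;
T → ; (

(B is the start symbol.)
Augment with B' → B and build the canonical LR(0) collection (I0 = CLOSURE({[B' → . B]}), then GOTO on every symbol after a dot until no new states appear). It has 12 states:
  I0: { [B → . ) ) T], [B' → . B] }  — shift
  I1: { [B → ) . ) T] }  — shift
  I2: { [B' → B .] }  — accept
  I3: { [B → ) ) . T], [T → . ) T ;], [T → . ; (], [T → . ; ; e] }  — shift
  I4: { [T → ) . T ;], [T → . ) T ;], [T → . ; (], [T → . ; ; e] }  — shift
  I5: { [T → ; . (], [T → ; . ; e] }  — shift
  I6: { [B → ) ) T .] }  — reduce
  I7: { [T → ; ( .] }  — reduce
  I8: { [T → ; ; . e] }  — shift
  I9: { [T → ; ; e .] }  — reduce
  I10: { [T → ) T . ;] }  — shift
  I11: { [T → ) T ; .] }  — reduce

No state contains both a complete item and a shift item.

Answer: No shift-reduce conflicts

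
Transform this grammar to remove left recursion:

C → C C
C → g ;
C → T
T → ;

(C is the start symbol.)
C → g ; C'
C → T C'
C' → C C'
C' → ε
T → ;

C is directly left-recursive. The standard transformation for
  A → A α₁ | ... | A α_m | β₁ | ... | β_n
is
  A  → β₁ A' | ... | β_n A'
  A' → α₁ A' | ... | α_m A' | ε

C → g ; becomes C → g ; C'
C → T becomes C → T C'
C → C C becomes C' → C C'
Add C' → ε

Productions for other non-terminals are unchanged:
  T → ;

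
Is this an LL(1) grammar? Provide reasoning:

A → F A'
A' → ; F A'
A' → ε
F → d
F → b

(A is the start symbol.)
Yes, the grammar is LL(1).

A grammar is LL(1) if for each non-terminal N with multiple productions, the predict sets of those productions are pairwise disjoint, where PREDICT(N → α) = (FIRST(α) \ {ε}) ∪ (FOLLOW(N) if α ⇒* ε).

Relevant sets:
  FOLLOW(A') = { $ }

For A':
  PREDICT(A' → ';' F A') = { ';' }
  PREDICT(A' → ε) = { $ }
For F:
  PREDICT(F → d) = { 'd' }
  PREDICT(F → b) = { 'b' }
A has a single production, so nothing to check there.

All predict sets are disjoint. The grammar IS LL(1).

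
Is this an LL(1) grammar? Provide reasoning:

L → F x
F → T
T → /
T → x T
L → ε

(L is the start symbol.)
Yes, the grammar is LL(1).

A grammar is LL(1) if for each non-terminal N with multiple productions, the predict sets of those productions are pairwise disjoint, where PREDICT(N → α) = (FIRST(α) \ {ε}) ∪ (FOLLOW(N) if α ⇒* ε).

Relevant sets:
  FIRST(F) = { '/', 'x' }
  FOLLOW(L) = { $ }

For L:
  PREDICT(L → F x) = { '/', 'x' }
  PREDICT(L → ε) = { $ }
For T:
  PREDICT(T → '/') = { '/' }
  PREDICT(T → x T) = { 'x' }
F has a single production, so nothing to check there.

All predict sets are disjoint. The grammar IS LL(1).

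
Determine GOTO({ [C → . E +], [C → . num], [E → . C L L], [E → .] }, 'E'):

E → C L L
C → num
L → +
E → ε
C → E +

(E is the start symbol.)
GOTO(I, 'E') = CLOSURE({ [A → αX.β] : [A → α.Xβ] ∈ I, X = 'E' })

Items with dot before 'E', with the dot advanced:
  [C → . E +] → [C → E . +]
Closure adds nothing (no advanced item has the dot before a non-terminal).

GOTO = { [C → E . +] }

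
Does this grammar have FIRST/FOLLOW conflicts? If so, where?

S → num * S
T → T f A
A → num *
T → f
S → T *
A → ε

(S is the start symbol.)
A FIRST/FOLLOW conflict occurs when a non-terminal N has a nullable alternative N → β (β ⇒* ε) and another alternative N → α with FIRST(α) ∩ FOLLOW(N) ≠ ∅: on such a lookahead the parser cannot decide between expanding α and letting N vanish via β.

Nullable non-terminals: A.

A: nullable alternative(s) A → ε; FOLLOW(A) = { '*', 'f' }
  A → num *: FIRST \ {ε} = { 'num' } — disjoint from FOLLOW(A)
  A → ε: FIRST \ {ε} = { } — this is the only nullable alternative, skip

S, T have no nullable alternative, so no FIRST/FOLLOW check is needed there.

No FIRST/FOLLOW conflicts found.

Answer: No FIRST/FOLLOW conflicts.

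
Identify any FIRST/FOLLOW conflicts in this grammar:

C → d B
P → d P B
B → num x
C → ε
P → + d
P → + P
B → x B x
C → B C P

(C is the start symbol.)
A FIRST/FOLLOW conflict occurs when a non-terminal N has a nullable alternative N → β (β ⇒* ε) and another alternative N → α with FIRST(α) ∩ FOLLOW(N) ≠ ∅: on such a lookahead the parser cannot decide between expanding α and letting N vanish via β.

Nullable non-terminals: C.
FIRST sets used below: FIRST(B) = { 'num', 'x' }

C: nullable alternative(s) C → ε; FOLLOW(C) = { $, '+', 'd' }
  C → d B: FIRST \ {ε} = { 'd' } — overlaps FOLLOW(C) on { 'd' }: CONFLICT
  C → ε: FIRST \ {ε} = { } — this is the only nullable alternative, skip
  C → B C P: FIRST \ {ε} = { 'num', 'x' } — disjoint from FOLLOW(C)

B, P have no nullable alternative, so no FIRST/FOLLOW check is needed there.

So the grammar has 1 FIRST/FOLLOW conflict (marked CONFLICT above).

Answer: Yes. C → d B with FOLLOW(C) on { 'd' }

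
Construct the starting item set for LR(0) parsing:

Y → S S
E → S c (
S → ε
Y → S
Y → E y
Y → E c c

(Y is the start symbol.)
{ [E → . S c (], [S → .], [Y → . E c c], [Y → . E y], [Y → . S S], [Y → . S], [Y' → . Y] }

First, augment the grammar with Y' → Y
I₀ = CLOSURE({ [Y' → . Y] }):
  [Y' → . Y] has the dot before Y: add [Y → . S S], [Y → . S], [Y → . E y], [Y → . E c c]
  [Y → . S S] has the dot before S: add [S → .]
  [Y → . E y] has the dot before E: add [E → . S c (]
No further items can be added.

I₀ = { [E → . S c (], [S → .], [Y → . E c c], [Y → . E y], [Y → . S S], [Y → . S], [Y' → . Y] }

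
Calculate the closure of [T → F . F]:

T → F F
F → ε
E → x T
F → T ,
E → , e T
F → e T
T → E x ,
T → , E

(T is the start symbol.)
To compute CLOSURE, for each item [A → α.Bβ] where B is a non-terminal, add [B → .γ] for all productions B → γ; repeat for the newly added items until nothing changes.

Start with: [T → F . F]
  [T → F . F] has the dot before F: add [F → .], [F → . T ,], [F → . e T]
  [F → . T ,] has the dot before T: add [T → . F F], [T → . E x ,], [T → . , E]
  [T → . E x ,] has the dot before E: add [E → . x T], [E → . , e T]
No further items can be added.

CLOSURE = { [E → . , e T], [E → . x T], [F → . T ,], [F → . e T], [F → .], [T → . , E], [T → . E x ,], [T → . F F], [T → F . F] }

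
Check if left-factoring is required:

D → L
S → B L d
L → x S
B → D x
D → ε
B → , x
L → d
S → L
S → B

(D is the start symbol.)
Yes, S has productions with common prefix 'B'

Left-factoring is needed when two productions for the same non-terminal
share a common prefix on the right-hand side.

Productions for D:
  D → L
  D → ε
Productions for S:
  S → B L d
  S → L
  S → B
Productions for L:
  L → x S
  L → d
Productions for B:
  B → D x
  B → , x

Found common prefix 'B' in productions for S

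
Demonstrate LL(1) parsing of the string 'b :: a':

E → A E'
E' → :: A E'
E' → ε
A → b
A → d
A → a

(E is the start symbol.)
Stack is shown with the top on the left.

Stack      Input     Action
---------------------------
E $        b :: a $  output E → A E'
A E' $     b :: a $  output A → b
b E' $     b :: a $  match 'b'
E' $       :: a $    output E' → :: A E'
:: A E' $  :: a $    match '::'
A E' $     a $       output A → a
a E' $     a $       match 'a'
E' $       $         output E' → ε
$          $         accept

The string is accepted.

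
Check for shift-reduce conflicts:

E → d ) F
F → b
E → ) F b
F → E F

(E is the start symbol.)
No shift-reduce conflicts

A shift-reduce conflict occurs when an LR(0) state has both:
  - a complete (reduce) item [A → α .] (dot at the end), and
  - a shift item [B → β . c γ] (dot before a terminal).

Augment with E' → E and build the canonical LR(0) collection (I0 = CLOSURE({[E' → . E]}), then GOTO on every symbol after a dot until no new states appear). It has 11 states:
  I0: { [E → . ) F b], [E → . d ) F], [E' → . E] }  — shift
  I1: { [E → ) . F b], [E → . ) F b], [E → . d ) F], [F → . E F], [F → . b] }  — shift
  I2: { [E' → E .] }  — accept
  I3: { [E → d . ) F] }  — shift
  I4: { [E → . ) F b], [E → . d ) F], [E → d ) . F], [F → . E F], [F → . b] }  — shift
  I5: { [E → . ) F b], [E → . d ) F], [F → . E F], [F → . b], [F → E . F] }  — shift
  I6: { [E → d ) F .] }  — reduce
  I7: { [F → b .] }  — reduce
  I8: { [F → E F .] }  — reduce
  I9: { [E → ) F . b] }  — shift
  I10: { [E → ) F b .] }  — reduce

No state contains both a complete item and a shift item.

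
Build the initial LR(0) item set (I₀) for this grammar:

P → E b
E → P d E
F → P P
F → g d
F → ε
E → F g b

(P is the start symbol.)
First, augment the grammar with P' → P
I₀ = CLOSURE({ [P' → . P] }):
  [P' → . P] has the dot before P: add [P → . E b]
  [P → . E b] has the dot before E: add [E → . P d E], [E → . F g b]
  [E → . F g b] has the dot before F: add [F → . P P], [F → . g d], [F → .]
No further items can be added.

I₀ = { [E → . F g b], [E → . P d E], [F → . P P], [F → . g d], [F → .], [P → . E b], [P' → . P] }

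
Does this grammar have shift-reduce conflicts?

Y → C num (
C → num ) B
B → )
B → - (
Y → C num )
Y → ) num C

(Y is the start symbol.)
A shift-reduce conflict occurs when an LR(0) state has both:
  - a complete (reduce) item [A → α .] (dot at the end), and
  - a shift item [B → β . c γ] (dot before a terminal).

Augment with Y' → Y and build the canonical LR(0) collection (I0 = CLOSURE({[Y' → . Y]}), then GOTO on every symbol after a dot until no new states appear). It has 15 states:
  I0: { [C → . num ) B], [Y → . ) num C], [Y → . C num (], [Y → . C num )], [Y' → . Y] }  — shift
  I1: { [Y → ) . num C] }  — shift
  I2: { [Y → C . num (], [Y → C . num )] }  — shift
  I3: { [Y' → Y .] }  — accept
  I4: { [C → num . ) B] }  — shift
  I5: { [B → . )], [B → . - (], [C → num ) . B] }  — shift
  I6: { [B → ) .] }  — reduce
  I7: { [B → - . (] }  — shift
  I8: { [C → num ) B .] }  — reduce
  I9: { [B → - ( .] }  — reduce
  I10: { [Y → C num . (], [Y → C num . )] }  — shift
  I11: { [Y → C num ( .] }  — reduce
  I12: { [Y → C num ) .] }  — reduce
  I13: { [C → . num ) B], [Y → ) num . C] }  — shift
  I14: { [Y → ) num C .] }  — reduce

No state contains both a complete item and a shift item.

Answer: No shift-reduce conflicts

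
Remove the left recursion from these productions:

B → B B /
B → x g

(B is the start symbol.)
B → x g B'
B' → B / B'
B' → ε

B is directly left-recursive. The standard transformation for
  A → A α₁ | ... | A α_m | β₁ | ... | β_n
is
  A  → β₁ A' | ... | β_n A'
  A' → α₁ A' | ... | α_m A' | ε

B → x g becomes B → x g B'
B → B B / becomes B' → B / B'
Add B' → ε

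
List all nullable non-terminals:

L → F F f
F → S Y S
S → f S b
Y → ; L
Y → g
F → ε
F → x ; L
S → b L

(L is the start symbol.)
{ 'F' }

A non-terminal is nullable if it can derive ε (the empty string): either it has an ε-production, or it has a production whose right-hand side consists entirely of nullable non-terminals.

ε-productions: F → ε
So F is immediately nullable.
No further non-terminal can be added: every production for the remaining non-terminals contains a terminal or a non-nullable non-terminal.
Nullable = { 'F' }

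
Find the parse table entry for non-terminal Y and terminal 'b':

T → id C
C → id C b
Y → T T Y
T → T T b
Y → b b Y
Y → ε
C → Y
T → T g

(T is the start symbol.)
Y → b b Y, Y → ε

To find M[Y, 'b'], we find productions for Y where 'b' is in the predict set (PREDICT(N → α) = (FIRST(α) \ {ε}) ∪ (FOLLOW(N) if α ⇒* ε)).

Relevant sets:
  FIRST(T) = { 'id' }
  FOLLOW(Y) = { $, 'b', 'g', 'id' }

Y → T T Y: PREDICT = { 'id' }
Y → b b Y: PREDICT = { 'b' }
  'b' is in predict set, so this production goes in M[Y, 'b']
Y → ε: PREDICT = { $, 'b', 'g', 'id' }
  'b' is in predict set, so this production goes in M[Y, 'b']

M[Y, 'b'] = Y → b b Y, Y → ε  (a multiply-defined cell — the grammar is not LL(1))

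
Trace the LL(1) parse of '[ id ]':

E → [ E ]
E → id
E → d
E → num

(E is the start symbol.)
Stack is shown with the top on the left.

Stack    Input     Action
-------------------------
E $      [ id ] $  output E → [ E ]
[ E ] $  [ id ] $  match '['
E ] $    id ] $    output E → id
id ] $   id ] $    match 'id'
] $      ] $       match ']'
$        $         accept

The string is accepted.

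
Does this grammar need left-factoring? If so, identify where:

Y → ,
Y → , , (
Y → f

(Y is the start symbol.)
Yes, Y has productions with common prefix ','

Left-factoring is needed when two productions for the same non-terminal
share a common prefix on the right-hand side.

Productions for Y:
  Y → ,
  Y → , , (
  Y → f

Found common prefix ',' in productions for Y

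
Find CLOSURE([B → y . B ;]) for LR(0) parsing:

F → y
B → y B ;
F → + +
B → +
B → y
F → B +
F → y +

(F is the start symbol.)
{ [B → . +], [B → . y B ;], [B → . y], [B → y . B ;] }

Start with: [B → y . B ;]
  [B → y . B ;] has the dot before B: add [B → . y B ;], [B → . +], [B → . y]
No further items can be added.

CLOSURE = { [B → . +], [B → . y B ;], [B → . y], [B → y . B ;] }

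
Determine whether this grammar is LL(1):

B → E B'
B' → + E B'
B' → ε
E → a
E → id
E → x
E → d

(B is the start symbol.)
Yes, the grammar is LL(1).

A grammar is LL(1) if for each non-terminal N with multiple productions, the predict sets of those productions are pairwise disjoint, where PREDICT(N → α) = (FIRST(α) \ {ε}) ∪ (FOLLOW(N) if α ⇒* ε).

Relevant sets:
  FOLLOW(B') = { $ }

For B':
  PREDICT(B' → '+' E B') = { '+' }
  PREDICT(B' → ε) = { $ }
For E:
  PREDICT(E → a) = { 'a' }
  PREDICT(E → id) = { 'id' }
  PREDICT(E → x) = { 'x' }
  PREDICT(E → d) = { 'd' }
B has a single production, so nothing to check there.

All predict sets are disjoint. The grammar IS LL(1).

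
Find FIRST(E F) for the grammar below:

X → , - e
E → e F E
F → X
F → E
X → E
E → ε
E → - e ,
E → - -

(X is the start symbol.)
FIRST sets of the non-terminals involved (from the grammar, by fixed-point iteration):
  FIRST(E) = { '-', 'e', ε }
  FIRST(F) = { ',', '-', 'e', ε }

To compute FIRST(E F), process the symbols left to right:
Symbol E is a non-terminal. Add FIRST(E) \ {ε} = { '-', 'e' }
E is nullable (ε ∈ FIRST(E)), continue to the next symbol.
Symbol F is a non-terminal. Add FIRST(F) \ {ε} = { ',', '-', 'e' }
F is nullable (ε ∈ FIRST(F)), continue to the next symbol.
All symbols are nullable, so ε is in the result.
FIRST(E F) = { ',', '-', 'e', ε }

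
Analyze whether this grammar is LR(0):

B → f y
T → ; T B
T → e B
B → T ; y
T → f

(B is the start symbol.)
Augment with B' → B and build the canonical LR(0) collection (I0 = CLOSURE({[B' → . B]}), then GOTO on every symbol after a dot until no new states appear). It has 13 states:
  I0: { [B → . T ; y], [B → . f y], [B' → . B], [T → . ; T B], [T → . e B], [T → . f] }  — shift
  I1: { [T → . ; T B], [T → . e B], [T → . f], [T → ; . T B] }  — shift
  I2: { [B' → B .] }  — accept
  I3: { [B → T . ; y] }  — shift
  I4: { [B → . T ; y], [B → . f y], [T → . ; T B], [T → . e B], [T → . f], [T → e . B] }  — shift
  I5: { [B → f . y], [T → f .] }  — shift, reduce
  I6: { [B → f y .] }  — reduce
  I7: { [T → e B .] }  — reduce
  I8: { [B → T ; . y] }  — shift
  I9: { [B → T ; y .] }  — reduce
  I10: { [B → . T ; y], [B → . f y], [T → . ; T B], [T → . e B], [T → . f], [T → ; T . B] }  — shift
  I11: { [T → f .] }  — reduce
  I12: { [T → ; T B .] }  — reduce

Conflict in state I5:
  Shift-reduce conflict between [T → f .] and [B → f . y]
So the grammar is NOT LR(0).

Answer: No. Shift-reduce conflict between [T → f .] and [B → f . y]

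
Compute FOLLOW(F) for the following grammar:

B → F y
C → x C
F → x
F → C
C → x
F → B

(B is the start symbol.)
To compute FOLLOW(F), find every occurrence of F on a right-hand side N → α F β: add FIRST(β) \ {ε}, and if β is empty or nullable also add FOLLOW(N). Iterate to a fixed point.

In B → F y: F is followed by y, add FIRST(y) \ {ε} = { 'y' }

Taking the union: FOLLOW(F) = { 'y' }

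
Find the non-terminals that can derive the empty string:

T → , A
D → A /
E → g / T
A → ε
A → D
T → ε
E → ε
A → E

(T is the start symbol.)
A non-terminal is nullable if it can derive ε (the empty string): either it has an ε-production, or it has a production whose right-hand side consists entirely of nullable non-terminals.

ε-productions: A → ε, T → ε, E → ε
So A, T, E are immediately nullable.
No further non-terminal can be added: every production for the remaining non-terminals contains a terminal or a non-nullable non-terminal.
Nullable = { 'A', 'E', 'T' }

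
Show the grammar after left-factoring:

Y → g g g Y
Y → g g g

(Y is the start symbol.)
Y → g g g Y'
Y' → Y
Y' → ε

Left-factoring transforms A → αβ₁ | αβ₂ into A → αA' and A' → β₁ | β₂
(α is the longest common prefix among the alternatives). Repeat until
no nonterminal has two alternatives with a common prefix.

Round 1: Y has alternatives sharing prefix 'g g g'. Introduce Y': Y → g g g Y'
  Add: Y' → Y
  Add: Y' → ε

No remaining common prefixes — done.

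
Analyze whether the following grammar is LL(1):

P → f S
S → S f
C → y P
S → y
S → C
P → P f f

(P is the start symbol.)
A grammar is LL(1) if for each non-terminal N with multiple productions, the predict sets of those productions are pairwise disjoint, where PREDICT(N → α) = (FIRST(α) \ {ε}) ∪ (FOLLOW(N) if α ⇒* ε).

Relevant sets:
  FIRST(P) = { 'f' }
  FIRST(S) = { 'y' }
  FIRST(C) = { 'y' }

For P:
  PREDICT(P → f S) = { 'f' }
  PREDICT(P → P f f) = { 'f' }
For S:
  PREDICT(S → S f) = { 'y' }
  PREDICT(S → y) = { 'y' }
  PREDICT(S → C) = { 'y' }
C has a single production, so nothing to check there.

Conflict found: Predict set conflict for P: { 'f' }
The grammar is NOT LL(1).

Answer: No. Predict set conflict for P: { 'f' }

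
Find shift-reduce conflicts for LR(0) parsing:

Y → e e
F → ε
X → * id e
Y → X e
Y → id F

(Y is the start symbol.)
A shift-reduce conflict occurs when an LR(0) state has both:
  - a complete (reduce) item [A → α .] (dot at the end), and
  - a shift item [B → β . c γ] (dot before a terminal).

Augment with Y' → Y and build the canonical LR(0) collection (I0 = CLOSURE({[Y' → . Y]}), then GOTO on every symbol after a dot until no new states appear). It has 11 states:
  I0: { [X → . * id e], [Y → . X e], [Y → . e e], [Y → . id F], [Y' → . Y] }  — shift
  I1: { [X → * . id e] }  — shift
  I2: { [Y → X . e] }  — shift
  I3: { [Y' → Y .] }  — accept
  I4: { [Y → e . e] }  — shift
  I5: { [F → .], [Y → id . F] }  — reduce
  I6: { [Y → id F .] }  — reduce
  I7: { [Y → e e .] }  — reduce
  I8: { [Y → X e .] }  — reduce
  I9: { [X → * id . e] }  — shift
  I10: { [X → * id e .] }  — reduce

No state contains both a complete item and a shift item.

Answer: No shift-reduce conflicts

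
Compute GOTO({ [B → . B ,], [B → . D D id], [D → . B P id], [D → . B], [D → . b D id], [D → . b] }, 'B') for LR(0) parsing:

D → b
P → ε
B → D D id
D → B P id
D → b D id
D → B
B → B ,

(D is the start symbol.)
{ [B → B . ,], [D → B . P id], [D → B .], [P → .] }

GOTO(I, 'B') = CLOSURE({ [A → αX.β] : [A → α.Xβ] ∈ I, X = 'B' })

Items with dot before 'B', with the dot advanced:
  [B → . B ,] → [B → B . ,]
  [D → . B] → [D → B .]
  [D → . B P id] → [D → B . P id]
Closure of the advanced items:
  [D → B . P id] has the dot before P: add [P → .]

GOTO = { [B → B . ,], [D → B . P id], [D → B .], [P → .] }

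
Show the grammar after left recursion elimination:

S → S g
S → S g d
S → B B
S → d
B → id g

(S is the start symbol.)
S is directly left-recursive. The standard transformation for
  A → A α₁ | ... | A α_m | β₁ | ... | β_n
is
  A  → β₁ A' | ... | β_n A'
  A' → α₁ A' | ... | α_m A' | ε

S → B B becomes S → B B S'
S → d becomes S → d S'
S → S g becomes S' → g S'
S → S g d becomes S' → g d S'
Add S' → ε

Productions for other non-terminals are unchanged:
  B → id g

Resulting grammar:
S → B B S'
S → d S'
S' → g S'
S' → g d S'
S' → ε
B → id g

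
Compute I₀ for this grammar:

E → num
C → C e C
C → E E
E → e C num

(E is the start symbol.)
First, augment the grammar with E' → E
I₀ = CLOSURE({ [E' → . E] }):
  [E' → . E] has the dot before E: add [E → . num], [E → . e C num]
No further items can be added.

I₀ = { [E → . e C num], [E → . num], [E' → . E] }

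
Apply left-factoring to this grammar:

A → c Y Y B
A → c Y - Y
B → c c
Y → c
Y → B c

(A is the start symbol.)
A → c Y A'
A' → Y B
A' → - Y
B → c c
Y → c
Y → B c

Left-factoring transforms A → αβ₁ | αβ₂ into A → αA' and A' → β₁ | β₂
(α is the longest common prefix among the alternatives). Repeat until
no nonterminal has two alternatives with a common prefix.

Round 1: A has alternatives sharing prefix 'c Y'. Introduce A': A → c Y A'
  Add: A' → Y B
  Add: A' → - Y

No remaining common prefixes — done.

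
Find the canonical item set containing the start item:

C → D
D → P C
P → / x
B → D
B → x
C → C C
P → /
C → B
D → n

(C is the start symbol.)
{ [B → . D], [B → . x], [C → . B], [C → . C C], [C → . D], [C' → . C], [D → . P C], [D → . n], [P → . / x], [P → . /] }

First, augment the grammar with C' → C
I₀ = CLOSURE({ [C' → . C] }):
  [C' → . C] has the dot before C: add [C → . D], [C → . C C], [C → . B]
  [C → . D] has the dot before D: add [D → . P C], [D → . n]
  [C → . B] has the dot before B: add [B → . D], [B → . x]
  [D → . P C] has the dot before P: add [P → . / x], [P → . /]
No further items can be added.

I₀ = { [B → . D], [B → . x], [C → . B], [C → . C C], [C → . D], [C' → . C], [D → . P C], [D → . n], [P → . / x], [P → . /] }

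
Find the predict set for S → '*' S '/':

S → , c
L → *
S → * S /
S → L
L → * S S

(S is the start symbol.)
PREDICT(S → '*' S '/') = (FIRST(RHS) \ {ε}) ∪ (FOLLOW(S) if ε ∈ FIRST(RHS), i.e. RHS ⇒* ε)
FIRST('*' S '/') = { '*' }
ε ∉ FIRST('*' S '/'), so FOLLOW(S) is not added.
PREDICT(S → '*' S '/') = { '*' }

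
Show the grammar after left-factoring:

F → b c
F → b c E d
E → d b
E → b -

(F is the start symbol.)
Left-factoring transforms A → αβ₁ | αβ₂ into A → αA' and A' → β₁ | β₂
(α is the longest common prefix among the alternatives). Repeat until
no nonterminal has two alternatives with a common prefix.

Round 1: F has alternatives sharing prefix 'b c'. Introduce F': F → b c F'
  Add: F' → ε
  Add: F' → E d

No remaining common prefixes — done.

Resulting grammar:
F → b c F'
F' → ε
F' → E d
E → d b
E → b -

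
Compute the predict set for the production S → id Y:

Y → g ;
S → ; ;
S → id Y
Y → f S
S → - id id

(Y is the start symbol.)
{ 'id' }

PREDICT(S → id Y) = (FIRST(RHS) \ {ε}) ∪ (FOLLOW(S) if ε ∈ FIRST(RHS), i.e. RHS ⇒* ε)
FIRST(id Y) = { 'id' }
ε ∉ FIRST(id Y), so FOLLOW(S) is not added.
PREDICT(S → id Y) = { 'id' }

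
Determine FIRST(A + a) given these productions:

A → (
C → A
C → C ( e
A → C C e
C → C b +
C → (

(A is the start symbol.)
FIRST sets of the non-terminals involved (from the grammar, by fixed-point iteration):
  FIRST(A) = { '(' }

To compute FIRST(A + a), process the symbols left to right:
Symbol A is a non-terminal. Add FIRST(A) \ {ε} = { '(' }
A is not nullable (ε ∉ FIRST(A)), so stop here.
FIRST(A + a) = { '(' }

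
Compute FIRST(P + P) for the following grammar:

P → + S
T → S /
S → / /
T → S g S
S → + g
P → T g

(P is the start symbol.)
{ '+', '/' }

FIRST sets of the non-terminals involved (from the grammar, by fixed-point iteration):
  FIRST(P) = { '+', '/' }

To compute FIRST(P + P), process the symbols left to right:
Symbol P is a non-terminal. Add FIRST(P) \ {ε} = { '+', '/' }
P is not nullable (ε ∉ FIRST(P)), so stop here.
FIRST(P + P) = { '+', '/' }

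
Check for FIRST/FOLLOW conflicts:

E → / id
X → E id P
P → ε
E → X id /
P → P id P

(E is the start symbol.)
Yes. P → P id P with FOLLOW(P) on { 'id' }

A FIRST/FOLLOW conflict occurs when a non-terminal N has a nullable alternative N → β (β ⇒* ε) and another alternative N → α with FIRST(α) ∩ FOLLOW(N) ≠ ∅: on such a lookahead the parser cannot decide between expanding α and letting N vanish via β.

Nullable non-terminals: P.
FIRST sets used below: FIRST(P) = { 'id', ε }

P: nullable alternative(s) P → ε; FOLLOW(P) = { 'id' }
  P → ε: FIRST \ {ε} = { } — this is the only nullable alternative, skip
  P → P id P: FIRST \ {ε} = { 'id' } — overlaps FOLLOW(P) on { 'id' }: CONFLICT

E, X have no nullable alternative, so no FIRST/FOLLOW check is needed there.

So the grammar has 1 FIRST/FOLLOW conflict (marked CONFLICT above).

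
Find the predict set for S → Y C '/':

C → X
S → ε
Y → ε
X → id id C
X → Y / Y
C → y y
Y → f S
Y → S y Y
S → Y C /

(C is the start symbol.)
{ '/', 'f', 'id', 'y' }

PREDICT(S → Y C '/') = (FIRST(RHS) \ {ε}) ∪ (FOLLOW(S) if ε ∈ FIRST(RHS), i.e. RHS ⇒* ε)
FIRST(Y) = { '/', 'f', 'id', 'y', ε }
FIRST(C) = { '/', 'f', 'id', 'y' }
FIRST(Y C '/') = { '/', 'f', 'id', 'y' }
ε ∉ FIRST(Y C '/'), so FOLLOW(S) is not added.
PREDICT(S → Y C '/') = { '/', 'f', 'id', 'y' }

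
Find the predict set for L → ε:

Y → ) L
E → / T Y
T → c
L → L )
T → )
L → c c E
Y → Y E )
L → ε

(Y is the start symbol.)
{ $, ')', '/' }

PREDICT(L → ε) = (FIRST(RHS) \ {ε}) ∪ (FOLLOW(L) if ε ∈ FIRST(RHS), i.e. RHS ⇒* ε)
The right-hand side is ε (FIRST(ε) = { ε }), so the predict set is FOLLOW(L) = { $, ')', '/' }
PREDICT(L → ε) = { $, ')', '/' }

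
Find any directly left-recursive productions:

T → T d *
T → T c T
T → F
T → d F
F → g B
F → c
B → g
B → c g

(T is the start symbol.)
Direct left recursion occurs when N → N α for some non-terminal N (the right-hand side begins with the left-hand side itself).

T → T d *: LEFT RECURSIVE (starts with T)
T → T c T: LEFT RECURSIVE (starts with T)
T → F: starts with F
T → d F: starts with d
F → g B: starts with g
F → c: starts with c
B → g: starts with g
B → c g: starts with c

The grammar has direct left recursion on: T.

Answer: Yes, T is left-recursive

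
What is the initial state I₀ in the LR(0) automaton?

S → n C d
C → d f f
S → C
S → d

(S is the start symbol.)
{ [C → . d f f], [S → . C], [S → . d], [S → . n C d], [S' → . S] }

First, augment the grammar with S' → S
I₀ = CLOSURE({ [S' → . S] }):
  [S' → . S] has the dot before S: add [S → . n C d], [S → . C], [S → . d]
  [S → . C] has the dot before C: add [C → . d f f]
No further items can be added.

I₀ = { [C → . d f f], [S → . C], [S → . d], [S → . n C d], [S' → . S] }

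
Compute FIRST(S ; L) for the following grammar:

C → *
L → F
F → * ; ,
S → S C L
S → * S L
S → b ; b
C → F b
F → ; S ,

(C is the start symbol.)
{ '*', 'b' }

FIRST sets of the non-terminals involved (from the grammar, by fixed-point iteration):
  FIRST(S) = { '*', 'b' }

To compute FIRST(S ; L), process the symbols left to right:
Symbol S is a non-terminal. Add FIRST(S) \ {ε} = { '*', 'b' }
S is not nullable (ε ∉ FIRST(S)), so stop here.
FIRST(S ; L) = { '*', 'b' }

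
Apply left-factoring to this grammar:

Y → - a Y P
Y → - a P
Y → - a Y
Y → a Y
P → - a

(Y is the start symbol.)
Y → - a Y'
Y' → Y Y''
Y'' → P
Y'' → ε
Y' → P
Y → a Y
P → - a

Left-factoring transforms A → αβ₁ | αβ₂ into A → αA' and A' → β₁ | β₂
(α is the longest common prefix among the alternatives). Repeat until
no nonterminal has two alternatives with a common prefix.

Round 1: Y has alternatives sharing prefix '- a'. Introduce Y': Y → - a Y'
  Add: Y' → Y P
  Add: Y' → P
  Add: Y' → Y

Round 2: Y' has alternatives sharing prefix 'Y'. Introduce Y'': Y' → Y Y''
  Add: Y'' → P
  Add: Y'' → ε

No remaining common prefixes — done.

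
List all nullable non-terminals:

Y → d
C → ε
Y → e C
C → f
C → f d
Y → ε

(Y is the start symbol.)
{ 'C', 'Y' }

ε-productions: C → ε, Y → ε
So C, Y are immediately nullable.
Every non-terminal is now nullable.
Nullable = { 'C', 'Y' }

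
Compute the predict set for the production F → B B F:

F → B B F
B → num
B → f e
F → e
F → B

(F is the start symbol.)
PREDICT(F → B B F) = (FIRST(RHS) \ {ε}) ∪ (FOLLOW(F) if ε ∈ FIRST(RHS), i.e. RHS ⇒* ε)
FIRST(B) = { 'f', 'num' }
FIRST(B B F) = { 'f', 'num' }
ε ∉ FIRST(B B F), so FOLLOW(F) is not added.
PREDICT(F → B B F) = { 'f', 'num' }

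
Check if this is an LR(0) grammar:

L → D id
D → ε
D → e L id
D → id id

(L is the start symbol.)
No. Shift-reduce conflict between [D → .] and [D → . e L id]

Augment with L' → L and build the canonical LR(0) collection (I0 = CLOSURE({[L' → . L]}), then GOTO on every symbol after a dot until no new states appear). It has 9 states:
  I0: { [D → . e L id], [D → . id id], [D → .], [L → . D id], [L' → . L] }  — shift, reduce
  I1: { [L → D . id] }  — shift
  I2: { [L' → L .] }  — accept
  I3: { [D → . e L id], [D → . id id], [D → .], [D → e . L id], [L → . D id] }  — shift, reduce
  I4: { [D → id . id] }  — shift
  I5: { [D → id id .] }  — reduce
  I6: { [D → e L . id] }  — shift
  I7: { [D → e L id .] }  — reduce
  I8: { [L → D id .] }  — reduce

Conflict in state I0:
  Shift-reduce conflict between [D → .] and [D → . e L id]
So the grammar is NOT LR(0).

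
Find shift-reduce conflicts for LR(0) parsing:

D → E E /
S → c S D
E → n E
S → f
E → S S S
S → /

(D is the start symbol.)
Augment with D' → D and build the canonical LR(0) collection (I0 = CLOSURE({[D' → . D]}), then GOTO on every symbol after a dot until no new states appear). It has 15 states:
  I0: { [D → . E E /], [D' → . D], [E → . S S S], [E → . n E], [S → . /], [S → . c S D], [S → . f] }  — shift
  I1: { [S → / .] }  — reduce
  I2: { [D' → D .] }  — accept
  I3: { [D → E . E /], [E → . S S S], [E → . n E], [S → . /], [S → . c S D], [S → . f] }  — shift
  I4: { [E → S . S S], [S → . /], [S → . c S D], [S → . f] }  — shift
  I5: { [S → . /], [S → . c S D], [S → . f], [S → c . S D] }  — shift
  I6: { [S → f .] }  — reduce
  I7: { [E → . S S S], [E → . n E], [E → n . E], [S → . /], [S → . c S D], [S → . f] }  — shift
  I8: { [E → n E .] }  — reduce
  I9: { [D → . E E /], [E → . S S S], [E → . n E], [S → . /], [S → . c S D], [S → . f], [S → c S . D] }  — shift
  I10: { [S → c S D .] }  — reduce
  I11: { [E → S S . S], [S → . /], [S → . c S D], [S → . f] }  — shift
  I12: { [E → S S S .] }  — reduce
  I13: { [D → E E . /] }  — shift
  I14: { [D → E E / .] }  — reduce

No state contains both a complete item and a shift item.

Answer: No shift-reduce conflicts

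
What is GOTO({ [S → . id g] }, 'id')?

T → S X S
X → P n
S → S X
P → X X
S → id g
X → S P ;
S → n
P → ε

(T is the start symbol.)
GOTO(I, 'id') = CLOSURE({ [A → αX.β] : [A → α.Xβ] ∈ I, X = 'id' })

Items with dot before 'id', with the dot advanced:
  [S → . id g] → [S → id . g]
Closure adds nothing (no advanced item has the dot before a non-terminal).

GOTO = { [S → id . g] }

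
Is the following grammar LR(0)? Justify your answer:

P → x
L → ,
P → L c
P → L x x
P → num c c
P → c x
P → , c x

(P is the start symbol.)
A grammar is LR(0) if no state in the canonical LR(0) collection has:
  - both a shift item (dot before a terminal) and a complete item (shift-reduce conflict), or
  - two or more complete items (reduce-reduce conflict; the accept item [P' → P .] counts as a complete item here).

Augment with P' → P and build the canonical LR(0) collection (I0 = CLOSURE({[P' → . P]}), then GOTO on every symbol after a dot until no new states appear). It has 15 states:
  I0: { [L → . ,], [P → . , c x], [P → . L c], [P → . L x x], [P → . c x], [P → . num c c], [P → . x], [P' → . P] }  — shift
  I1: { [L → , .], [P → , . c x] }  — shift, reduce
  I2: { [P → L . c], [P → L . x x] }  — shift
  I3: { [P' → P .] }  — accept
  I4: { [P → c . x] }  — shift
  I5: { [P → num . c c] }  — shift
  I6: { [P → x .] }  — reduce
  I7: { [P → num c . c] }  — shift
  I8: { [P → num c c .] }  — reduce
  I9: { [P → c x .] }  — reduce
  I10: { [P → L c .] }  — reduce
  I11: { [P → L x . x] }  — shift
  I12: { [P → L x x .] }  — reduce
  I13: { [P → , c . x] }  — shift
  I14: { [P → , c x .] }  — reduce

Conflict in state I1:
  Shift-reduce conflict between [L → , .] and [P → , . c x]
So the grammar is NOT LR(0).

Answer: No. Shift-reduce conflict between [L → , .] and [P → , . c x]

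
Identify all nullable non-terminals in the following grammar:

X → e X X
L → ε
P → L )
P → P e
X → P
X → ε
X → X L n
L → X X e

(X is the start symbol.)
ε-productions: L → ε, X → ε
So L, X are immediately nullable.
No further non-terminal can be added: every production for the remaining non-terminals contains a terminal or a non-nullable non-terminal.
Nullable = { 'L', 'X' }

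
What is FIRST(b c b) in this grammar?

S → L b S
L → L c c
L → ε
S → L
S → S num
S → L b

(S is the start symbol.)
To compute FIRST(b c b), process the symbols left to right:
Symbol b is a terminal. Add 'b' and stop.
FIRST(b c b) = { 'b' }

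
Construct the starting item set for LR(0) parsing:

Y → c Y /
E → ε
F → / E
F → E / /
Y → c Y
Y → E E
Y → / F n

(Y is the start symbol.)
First, augment the grammar with Y' → Y
I₀ = CLOSURE({ [Y' → . Y] }):
  [Y' → . Y] has the dot before Y: add [Y → . c Y /], [Y → . c Y], [Y → . E E], [Y → . / F n]
  [Y → . E E] has the dot before E: add [E → .]
No further items can be added.

I₀ = { [E → .], [Y → . / F n], [Y → . E E], [Y → . c Y /], [Y → . c Y], [Y' → . Y] }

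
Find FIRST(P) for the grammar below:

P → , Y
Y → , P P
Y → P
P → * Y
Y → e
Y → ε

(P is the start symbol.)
From P → , Y:
  - ',' is a terminal: add ',' and stop
From P → * Y:
  - '*' is a terminal: add '*' and stop

Collecting: FIRST(P) = { '*', ',' }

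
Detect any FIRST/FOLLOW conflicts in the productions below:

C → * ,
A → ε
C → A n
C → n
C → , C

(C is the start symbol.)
A FIRST/FOLLOW conflict occurs when a non-terminal N has a nullable alternative N → β (β ⇒* ε) and another alternative N → α with FIRST(α) ∩ FOLLOW(N) ≠ ∅: on such a lookahead the parser cannot decide between expanding α and letting N vanish via β.

Nullable non-terminals: A.
A has a nullable alternative but only one production, so nothing to check.

C has no nullable alternative, so no FIRST/FOLLOW check is needed there.

No FIRST/FOLLOW conflicts found.

Answer: No FIRST/FOLLOW conflicts.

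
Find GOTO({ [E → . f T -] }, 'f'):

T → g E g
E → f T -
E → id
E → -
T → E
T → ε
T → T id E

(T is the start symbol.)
GOTO(I, 'f') = CLOSURE({ [A → αX.β] : [A → α.Xβ] ∈ I, X = 'f' })

Items with dot before 'f', with the dot advanced:
  [E → . f T -] → [E → f . T -]
Closure of the advanced items:
  [E → f . T -] has the dot before T: add [T → . g E g], [T → . E], [T → .], [T → . T id E]
  [T → . E] has the dot before E: add [E → . f T -], [E → . id], [E → . -]

GOTO = { [E → . -], [E → . f T -], [E → . id], [E → f . T -], [T → . E], [T → . T id E], [T → . g E g], [T → .] }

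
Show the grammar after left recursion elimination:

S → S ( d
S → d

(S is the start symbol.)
S is directly left-recursive. The standard transformation for
  A → A α₁ | ... | A α_m | β₁ | ... | β_n
is
  A  → β₁ A' | ... | β_n A'
  A' → α₁ A' | ... | α_m A' | ε

S → d becomes S → d S'
S → S ( d becomes S' → ( d S'
Add S' → ε

Resulting grammar:
S → d S'
S' → ( d S'
S' → ε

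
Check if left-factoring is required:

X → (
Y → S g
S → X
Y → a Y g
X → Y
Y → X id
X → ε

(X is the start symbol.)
Left-factoring is needed when two productions for the same non-terminal
share a common prefix on the right-hand side.

Productions for X:
  X → (
  X → Y
  X → ε
Productions for Y:
  Y → S g
  Y → a Y g
  Y → X id

No common prefixes found.

Answer: No, left-factoring is not needed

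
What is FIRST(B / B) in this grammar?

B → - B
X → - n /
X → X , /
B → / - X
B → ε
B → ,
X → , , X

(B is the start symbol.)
FIRST sets of the non-terminals involved (from the grammar, by fixed-point iteration):
  FIRST(B) = { ',', '-', '/', ε }

To compute FIRST(B / B), process the symbols left to right:
Symbol B is a non-terminal. Add FIRST(B) \ {ε} = { ',', '-', '/' }
B is nullable (ε ∈ FIRST(B)), continue to the next symbol.
Symbol / is a terminal. Add '/' and stop.
FIRST(B / B) = { ',', '-', '/' }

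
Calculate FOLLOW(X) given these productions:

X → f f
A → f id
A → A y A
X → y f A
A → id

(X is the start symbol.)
{ $ }

X is the start symbol, so $ ∈ FOLLOW(X).
X does not occur on any right-hand side.

Taking the union: FOLLOW(X) = { $ }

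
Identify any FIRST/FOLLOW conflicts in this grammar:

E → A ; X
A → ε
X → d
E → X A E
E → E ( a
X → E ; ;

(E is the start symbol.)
No FIRST/FOLLOW conflicts.

A FIRST/FOLLOW conflict occurs when a non-terminal N has a nullable alternative N → β (β ⇒* ε) and another alternative N → α with FIRST(α) ∩ FOLLOW(N) ≠ ∅: on such a lookahead the parser cannot decide between expanding α and letting N vanish via β.

Nullable non-terminals: A.
A has a nullable alternative but only one production, so nothing to check.

E, X have no nullable alternative, so no FIRST/FOLLOW check is needed there.

No FIRST/FOLLOW conflicts found.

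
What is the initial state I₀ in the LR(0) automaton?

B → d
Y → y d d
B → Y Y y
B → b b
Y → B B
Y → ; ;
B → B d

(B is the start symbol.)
First, augment the grammar with B' → B
I₀ = CLOSURE({ [B' → . B] }):
  [B' → . B] has the dot before B: add [B → . d], [B → . Y Y y], [B → . b b], [B → . B d]
  [B → . Y Y y] has the dot before Y: add [Y → . y d d], [Y → . B B], [Y → . ; ;]
No further items can be added.

I₀ = { [B → . B d], [B → . Y Y y], [B → . b b], [B → . d], [B' → . B], [Y → . ; ;], [Y → . B B], [Y → . y d d] }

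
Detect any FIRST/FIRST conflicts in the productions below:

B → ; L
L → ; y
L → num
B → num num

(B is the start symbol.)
Productions for B:
  B → ; L: FIRST = { ';' }
  B → num num: FIRST = { 'num' }
Productions for L:
  L → ; y: FIRST = { ';' }
  L → num: FIRST = { 'num' }

All alternatives of each non-terminal have pairwise disjoint FIRST sets.

Answer: No FIRST/FIRST conflicts.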